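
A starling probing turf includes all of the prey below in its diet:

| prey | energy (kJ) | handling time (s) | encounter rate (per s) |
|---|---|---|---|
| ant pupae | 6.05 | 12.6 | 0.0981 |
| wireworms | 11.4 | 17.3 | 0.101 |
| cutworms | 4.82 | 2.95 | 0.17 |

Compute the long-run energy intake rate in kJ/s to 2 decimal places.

R = (0.0981×6.05 + 0.101×11.4 + 0.17×4.82) / (1 + 0.0981×12.6 + 0.101×17.3 + 0.17×2.95) = 2.564/4.485 = 0.5718 kJ/s.

0.57 kJ/s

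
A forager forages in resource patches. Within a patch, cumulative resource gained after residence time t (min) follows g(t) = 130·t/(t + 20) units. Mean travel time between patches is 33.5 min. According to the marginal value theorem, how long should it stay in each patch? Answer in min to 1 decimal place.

Optimal t* satisfies g'(t*) = g(t*)/(T + t*).
g'(t) = 130·20/(t + 20)². Setting 130·20/(t+20)² = 130t/[(t+20)(33.5+t)] gives 20(33.5+t) = t(t+20), so t² = 20×33.5 = 670.
t* = √670 = 25.88 min.

25.9 min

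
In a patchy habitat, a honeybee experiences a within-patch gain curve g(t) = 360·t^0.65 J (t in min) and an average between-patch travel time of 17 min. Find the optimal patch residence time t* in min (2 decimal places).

Optimal t* satisfies g'(t*) = g(t*)/(T + t*).
g'(t) = 0.65·360·t^-0.35. Setting 0.65·360·t^-0.35 = 360·t^0.65/(17+t) gives 0.65(17+t) = t, so 0.35·t = 0.65×17.
t* = 0.65×17/0.35 = 31.57 min.

31.57 min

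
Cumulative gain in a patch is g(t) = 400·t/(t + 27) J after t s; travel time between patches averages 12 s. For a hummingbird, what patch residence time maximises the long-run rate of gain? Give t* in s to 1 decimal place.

Optimal t* satisfies g'(t*) = g(t*)/(T + t*).
g'(t) = 400·27/(t + 27)². Setting 400·27/(t+27)² = 400t/[(t+27)(12+t)] gives 27(12+t) = t(t+27), so t² = 27×12 = 324.
t* = √324 = 18 s.

18.0 s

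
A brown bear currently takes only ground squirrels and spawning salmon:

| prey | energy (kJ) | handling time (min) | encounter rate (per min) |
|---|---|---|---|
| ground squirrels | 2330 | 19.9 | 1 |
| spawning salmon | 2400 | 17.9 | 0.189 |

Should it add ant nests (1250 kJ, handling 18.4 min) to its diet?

No

Current rate: (1×2330 + 0.189×2400)/(1 + 1×19.9 + 0.189×17.9) = 114.6 kJ/min.
Profitability of ant nests: 1250/18.4 = 67.93 kJ/min.
67.93 < 114.6, so adding ant nests would lower the average — exclude it.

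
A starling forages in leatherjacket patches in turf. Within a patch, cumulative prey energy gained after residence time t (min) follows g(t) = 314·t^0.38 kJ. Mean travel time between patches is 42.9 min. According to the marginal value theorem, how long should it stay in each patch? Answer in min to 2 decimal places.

By the marginal value theorem, leave when the instantaneous gain rate g'(t) equals the habitat-wide average g(t)/(T + t).
g'(t) = 0.38·314·t^-0.62. Setting 0.38·314·t^-0.62 = 314·t^0.38/(42.9+t) gives 0.38(42.9+t) = t, so 0.62·t = 0.38×42.9.
t* = 0.38×42.9/0.62 = 26.29 min.

26.29 min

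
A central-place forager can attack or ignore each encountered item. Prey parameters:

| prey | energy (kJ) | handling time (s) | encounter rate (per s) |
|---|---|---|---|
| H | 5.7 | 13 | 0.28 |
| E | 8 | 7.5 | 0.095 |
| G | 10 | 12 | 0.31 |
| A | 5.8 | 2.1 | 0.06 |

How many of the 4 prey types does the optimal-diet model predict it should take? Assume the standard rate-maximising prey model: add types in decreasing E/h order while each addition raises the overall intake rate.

E/h in descending order: A 2.76, E 1.07, G 0.833, H 0.438 kJ/s. The optimal diet is the largest prefix of this list for which every included type satisfies E_i/h_i > R on the types above it.
Rate on top 1: 0.3091. E: 1.07 > 0.3091 → include.
Rate on top 2: 0.6027. G: 0.833 > 0.6027 → include.
Rate on top 3: 0.757. H: 0.438 < 0.757 → exclude; stop.
Optimal diet: A, E, G — 3 of 4 types.

3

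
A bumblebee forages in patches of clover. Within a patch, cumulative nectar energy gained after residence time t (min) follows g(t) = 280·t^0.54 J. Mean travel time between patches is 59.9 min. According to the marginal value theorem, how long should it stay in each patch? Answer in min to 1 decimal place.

70.3 min

Optimal t* satisfies g'(t*) = g(t*)/(T + t*).
g'(t) = 0.54·280·t^-0.46. Setting 0.54·280·t^-0.46 = 280·t^0.54/(59.9+t) gives 0.54(59.9+t) = t, so 0.46·t = 0.54×59.9.
t* = 0.54×59.9/0.46 = 70.32 min.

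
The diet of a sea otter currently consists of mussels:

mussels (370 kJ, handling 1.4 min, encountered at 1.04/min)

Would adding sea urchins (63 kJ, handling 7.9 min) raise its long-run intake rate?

No

Current rate: (1.04×370)/(1 + 1.04×1.4) = 156.7 kJ/min.
sea urchins: E/h = 63/7.9 = 7.975 kJ/min.
7.975 < 156.7, so adding sea urchins would lower the average — exclude it.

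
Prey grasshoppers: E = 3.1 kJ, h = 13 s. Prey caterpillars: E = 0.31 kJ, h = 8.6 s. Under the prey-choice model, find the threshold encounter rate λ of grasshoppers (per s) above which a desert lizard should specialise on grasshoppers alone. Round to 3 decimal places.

At the threshold, the rate on grasshoppers alone equals the profitability of caterpillars: λ·3.1/(1 + λ·13) = 0.31/8.6 = 0.03605.
Rearranging, λ(3.1 − 0.03605×13) = 0.03605, so λ = 0.03605/2.631 = 0.0137 per s.

0.014 per s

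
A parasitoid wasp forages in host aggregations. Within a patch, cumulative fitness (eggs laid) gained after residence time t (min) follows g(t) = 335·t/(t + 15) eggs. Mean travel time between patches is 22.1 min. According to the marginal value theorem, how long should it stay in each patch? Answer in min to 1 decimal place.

18.2 min

Optimal t* satisfies g'(t*) = g(t*)/(T + t*).
g'(t) = 335·15/(t + 15)². Setting 335·15/(t+15)² = 335t/[(t+15)(22.1+t)] gives 15(22.1+t) = t(t+15), so t² = 15×22.1 = 331.5.
t* = √331.5 = 18.21 min.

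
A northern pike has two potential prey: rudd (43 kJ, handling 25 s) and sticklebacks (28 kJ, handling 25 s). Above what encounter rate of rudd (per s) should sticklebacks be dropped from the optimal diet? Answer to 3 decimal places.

The zero-one rule: include sticklebacks iff E₂/h₂ > λE₁/(1+λh₁). Equality gives the switch point.
λE₁h₂ = E₂ + λE₂h₁ ⇒ λ = E₂/(E₁h₂ − E₂h₁) = 28/(1075 − 700) = 0.07467 per s.

0.075 per s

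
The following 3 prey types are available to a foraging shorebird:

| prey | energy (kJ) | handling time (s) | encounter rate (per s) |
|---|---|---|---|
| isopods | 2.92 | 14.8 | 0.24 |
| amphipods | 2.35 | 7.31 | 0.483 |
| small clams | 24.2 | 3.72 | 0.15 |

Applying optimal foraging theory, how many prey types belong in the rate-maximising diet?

1

Rank by E/h (kJ/s): small clams 6.51, amphipods 0.321, isopods 0.197. Include each in turn until the next type's E/h falls below the running intake rate.
Rate on top 1: 2.33. amphipods: 0.321 < 2.33 → exclude; stop.
Optimal diet: small clams — 1 of 3 types.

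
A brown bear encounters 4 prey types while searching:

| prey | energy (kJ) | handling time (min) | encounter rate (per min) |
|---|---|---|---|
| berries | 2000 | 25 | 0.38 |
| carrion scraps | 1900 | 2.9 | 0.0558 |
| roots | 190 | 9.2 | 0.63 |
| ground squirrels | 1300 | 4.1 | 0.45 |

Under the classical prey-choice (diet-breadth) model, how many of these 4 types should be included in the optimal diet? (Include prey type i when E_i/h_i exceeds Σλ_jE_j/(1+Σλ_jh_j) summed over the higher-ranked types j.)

2

E/h in descending order: carrion scraps 655, ground squirrels 317, berries 80, roots 20.7 kJ/min. The optimal diet is the largest prefix of this list for which every included type satisfies E_i/h_i > R on the types above it.
Rate on top 1: 91.25. ground squirrels: 317 > 91.25 → include.
Rate on top 2: 229.8. berries: 80 < 229.8 → exclude; stop.
Optimal diet: carrion scraps, ground squirrels — 2 of 4 types.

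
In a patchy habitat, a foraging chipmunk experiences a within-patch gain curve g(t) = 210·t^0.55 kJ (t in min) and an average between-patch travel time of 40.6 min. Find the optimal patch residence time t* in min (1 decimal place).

49.6 min

By the marginal value theorem, leave when the instantaneous gain rate g'(t) equals the habitat-wide average g(t)/(T + t).
g'(t) = 0.55·210·t^-0.45. Setting 0.55·210·t^-0.45 = 210·t^0.55/(40.6+t) gives 0.55(40.6+t) = t, so 0.45·t = 0.55×40.6.
t* = 0.55×40.6/0.45 = 49.62 min.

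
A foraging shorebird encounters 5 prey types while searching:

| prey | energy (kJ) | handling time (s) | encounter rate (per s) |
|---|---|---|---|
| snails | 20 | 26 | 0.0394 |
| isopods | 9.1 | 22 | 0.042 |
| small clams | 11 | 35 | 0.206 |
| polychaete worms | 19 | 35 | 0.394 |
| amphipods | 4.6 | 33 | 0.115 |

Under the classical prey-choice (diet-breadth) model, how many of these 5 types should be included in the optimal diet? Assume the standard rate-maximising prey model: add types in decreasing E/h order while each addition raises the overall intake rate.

Profitabilities (E/h, kJ/s): snails 0.769, polychaete worms 0.543, isopods 0.414, small clams 0.314, amphipods 0.139. Add prey in this order while the next type's profitability exceeds the intake rate on those already taken.
Rate on top 1: 0.3893. polychaete worms: 0.543 > 0.3893 → include.
Rate on top 2: 0.5232. isopods: 0.414 < 0.5232 → exclude; stop.
Optimal diet: snails, polychaete worms — 2 of 5 types.

2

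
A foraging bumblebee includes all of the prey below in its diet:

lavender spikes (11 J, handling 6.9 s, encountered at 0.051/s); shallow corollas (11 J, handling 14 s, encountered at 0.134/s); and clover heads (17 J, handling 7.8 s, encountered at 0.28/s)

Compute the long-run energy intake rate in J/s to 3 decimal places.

1.256 J/s

R = Σλ_iE_i / (1 + Σλ_ih_i)
Numerator: 0.051×11 + 0.134×11 + 0.28×17 = 6.795
Denominator: 1 + 0.051×6.9 + 0.134×14 + 0.28×7.8 = 5.412
R = 6.795/5.412 = 1.256 J/s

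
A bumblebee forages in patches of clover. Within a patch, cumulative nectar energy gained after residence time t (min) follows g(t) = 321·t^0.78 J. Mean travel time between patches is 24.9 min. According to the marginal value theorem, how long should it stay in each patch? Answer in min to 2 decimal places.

88.28 min

Maximise g(t)/(T+t): set derivative to zero → g'(t)(T+t) = g(t).
g'(t) = 0.78·321·t^-0.22. Setting 0.78·321·t^-0.22 = 321·t^0.78/(24.9+t) gives 0.78(24.9+t) = t, so 0.22·t = 0.78×24.9.
t* = 0.78×24.9/0.22 = 88.28 min.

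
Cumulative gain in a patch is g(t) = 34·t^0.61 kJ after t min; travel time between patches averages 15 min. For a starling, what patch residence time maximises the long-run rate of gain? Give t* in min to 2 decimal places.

23.46 min

Optimal t* satisfies g'(t*) = g(t*)/(T + t*).
g'(t) = 0.61·34·t^-0.39. Setting 0.61·34·t^-0.39 = 34·t^0.61/(15+t) gives 0.61(15+t) = t, so 0.39·t = 0.61×15.
t* = 0.61×15/0.39 = 23.46 min.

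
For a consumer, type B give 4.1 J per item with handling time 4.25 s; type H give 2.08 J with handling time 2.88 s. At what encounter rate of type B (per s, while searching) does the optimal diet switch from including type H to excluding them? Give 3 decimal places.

0.701 per s

At the threshold, the rate on type B alone equals the profitability of type H: λ·4.1/(1 + λ·4.25) = 2.08/2.88 = 0.7222.
Rearranging, λ(4.1 − 0.7222×4.25) = 0.7222, so λ = 0.7222/1.031 = 0.7008 per s.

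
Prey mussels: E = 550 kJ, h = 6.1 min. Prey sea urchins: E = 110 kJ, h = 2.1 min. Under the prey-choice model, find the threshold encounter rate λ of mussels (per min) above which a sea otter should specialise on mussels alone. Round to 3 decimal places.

Drop sea urchins once their profitability E₂/h₂ falls below the rate achievable on mussels alone: E₂/h₂ = λE₁/(1 + λh₁).
Solve for λ: λE₁h₂ = E₂(1 + λh₁) → λ(E₁h₂ − E₂h₁) = E₂ → λ = E₂/(E₁h₂ − E₂h₁).
λ = 110/(550×2.1 − 110×6.1) = 110/484 = 0.2273 per min.

0.227 per min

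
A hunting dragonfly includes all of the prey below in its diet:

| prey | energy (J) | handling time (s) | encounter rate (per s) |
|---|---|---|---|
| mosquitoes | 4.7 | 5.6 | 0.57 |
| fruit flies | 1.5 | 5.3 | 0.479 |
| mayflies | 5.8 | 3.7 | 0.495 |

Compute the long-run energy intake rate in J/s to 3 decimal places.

Energy encountered per unit search time: 0.57×4.7 + 0.479×1.5 + 0.495×5.8 = 6.268 J/s.
Handling time per unit search time: 0.57×5.6 + 0.479×5.3 + 0.495×3.7 = 7.562.
Rate = 6.268/(1 + 7.562) = 0.7321 J/s.

0.732 J/s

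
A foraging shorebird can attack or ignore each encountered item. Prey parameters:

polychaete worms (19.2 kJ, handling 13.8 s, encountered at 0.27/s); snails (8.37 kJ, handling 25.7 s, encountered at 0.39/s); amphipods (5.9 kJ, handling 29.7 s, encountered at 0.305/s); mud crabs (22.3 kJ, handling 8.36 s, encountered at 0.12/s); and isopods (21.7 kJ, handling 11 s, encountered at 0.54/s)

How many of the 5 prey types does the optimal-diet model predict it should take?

2

Rank by E/h (kJ/s): mud crabs 2.67, isopods 1.97, polychaete worms 1.39, snails 0.326, amphipods 0.199. Include each in turn until the next type's E/h falls below the running intake rate.
Rate on top 1: 1.336. isopods: 1.97 > 1.336 → include.
Rate on top 2: 1.812. polychaete worms: 1.39 < 1.812 → exclude; stop.
Optimal diet: mud crabs, isopods — 2 of 5 types.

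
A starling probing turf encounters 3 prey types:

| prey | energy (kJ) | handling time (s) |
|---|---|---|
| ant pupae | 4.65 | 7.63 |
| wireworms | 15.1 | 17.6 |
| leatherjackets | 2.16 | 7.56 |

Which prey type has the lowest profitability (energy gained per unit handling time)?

leatherjackets

Profitability E/h (kJ/s): ant pupae = 4.65/7.63 = 0.609, wireworms = 15.1/17.6 = 0.858, leatherjackets = 2.16/7.56 = 0.286.
Ranked: wireworms > ant pupae > leatherjackets.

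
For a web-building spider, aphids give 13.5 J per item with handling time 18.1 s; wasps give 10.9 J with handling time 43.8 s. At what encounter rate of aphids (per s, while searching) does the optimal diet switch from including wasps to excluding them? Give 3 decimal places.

0.028 per s

At the threshold, the rate on aphids alone equals the profitability of wasps: λ·13.5/(1 + λ·18.1) = 10.9/43.8 = 0.2489.
Rearranging, λ(13.5 − 0.2489×18.1) = 0.2489, so λ = 0.2489/8.996 = 0.02766 per s.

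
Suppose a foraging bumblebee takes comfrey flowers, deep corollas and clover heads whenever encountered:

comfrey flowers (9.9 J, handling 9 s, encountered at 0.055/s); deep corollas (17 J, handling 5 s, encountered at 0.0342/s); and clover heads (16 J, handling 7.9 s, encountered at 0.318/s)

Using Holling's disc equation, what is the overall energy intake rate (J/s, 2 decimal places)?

1.49 J/s

R = Σλ_iE_i / (1 + Σλ_ih_i)
Numerator: 0.055×9.9 + 0.0342×17 + 0.318×16 = 6.214
Denominator: 1 + 0.055×9 + 0.0342×5 + 0.318×7.9 = 4.178
R = 6.214/4.178 = 1.487 J/s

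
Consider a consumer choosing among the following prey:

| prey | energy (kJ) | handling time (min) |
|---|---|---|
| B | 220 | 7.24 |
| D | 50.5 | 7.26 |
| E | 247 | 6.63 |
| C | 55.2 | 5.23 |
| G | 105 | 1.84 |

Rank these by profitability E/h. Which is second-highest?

E

In descending order of E/h:
G: 105/1.84 = 57.1 kJ/min
E: 247/6.63 = 37.3 kJ/min
B: 220/7.24 = 30.4 kJ/min
C: 55.2/5.23 = 10.6 kJ/min
D: 50.5/7.26 = 6.96 kJ/min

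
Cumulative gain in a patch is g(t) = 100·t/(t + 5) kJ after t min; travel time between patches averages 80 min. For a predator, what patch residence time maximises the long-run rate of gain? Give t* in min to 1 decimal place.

Optimal t* satisfies g'(t*) = g(t*)/(T + t*).
g'(t) = 100·5/(t + 5)². Setting 100·5/(t+5)² = 100t/[(t+5)(80+t)] gives 5(80+t) = t(t+5), so t² = 5×80 = 400.
t* = √400 = 20 min.

20.0 min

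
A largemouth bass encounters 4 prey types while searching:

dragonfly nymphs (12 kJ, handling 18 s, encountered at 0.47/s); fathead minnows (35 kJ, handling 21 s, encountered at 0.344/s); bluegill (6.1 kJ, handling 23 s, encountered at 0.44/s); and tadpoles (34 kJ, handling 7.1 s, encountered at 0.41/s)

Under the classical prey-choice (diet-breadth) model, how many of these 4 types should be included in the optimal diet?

E/h in descending order: tadpoles 4.79, fathead minnows 1.67, dragonfly nymphs 0.667, bluegill 0.265 kJ/s. The optimal diet is the largest prefix of this list for which every included type satisfies E_i/h_i > R on the types above it.
Rate on top 1: 3.564. fathead minnows: 1.67 < 3.564 → exclude; stop.
Optimal diet: tadpoles — 1 of 4 types.

1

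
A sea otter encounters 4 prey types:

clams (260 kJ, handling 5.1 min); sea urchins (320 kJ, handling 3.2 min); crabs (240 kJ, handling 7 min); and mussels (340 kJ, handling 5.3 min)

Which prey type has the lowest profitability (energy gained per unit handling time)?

crabs

In descending order of E/h:
sea urchins: 320/3.2 = 100 kJ/min
mussels: 340/5.3 = 64.2 kJ/min
clams: 260/5.1 = 51 kJ/min
crabs: 240/7 = 34.3 kJ/min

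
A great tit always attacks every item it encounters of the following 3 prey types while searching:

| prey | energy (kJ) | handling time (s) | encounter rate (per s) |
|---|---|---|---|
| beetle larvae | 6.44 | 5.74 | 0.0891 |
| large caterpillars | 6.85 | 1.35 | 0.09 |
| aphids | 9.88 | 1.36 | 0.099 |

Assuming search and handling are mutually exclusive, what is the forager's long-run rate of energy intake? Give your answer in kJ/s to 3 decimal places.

R = (0.0891×6.44 + 0.09×6.85 + 0.099×9.88) / (1 + 0.0891×5.74 + 0.09×1.35 + 0.099×1.36) = 2.168/1.768 = 1.227 kJ/s.

1.227 kJ/s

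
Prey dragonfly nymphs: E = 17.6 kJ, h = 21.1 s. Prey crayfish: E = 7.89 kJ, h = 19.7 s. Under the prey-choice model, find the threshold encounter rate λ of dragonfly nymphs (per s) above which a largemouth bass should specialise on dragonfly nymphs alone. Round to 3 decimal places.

0.044 per s

At the threshold, the rate on dragonfly nymphs alone equals the profitability of crayfish: λ·17.6/(1 + λ·21.1) = 7.89/19.7 = 0.4005.
Rearranging, λ(17.6 − 0.4005×21.1) = 0.4005, so λ = 0.4005/9.149 = 0.04377 per s.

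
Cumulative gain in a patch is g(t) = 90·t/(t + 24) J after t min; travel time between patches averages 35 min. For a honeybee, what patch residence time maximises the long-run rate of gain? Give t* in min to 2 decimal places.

By the marginal value theorem, leave when the instantaneous gain rate g'(t) equals the habitat-wide average g(t)/(T + t).
g'(t) = 90·24/(t + 24)². Setting 90·24/(t+24)² = 90t/[(t+24)(35+t)] gives 24(35+t) = t(t+24), so t² = 24×35 = 840.
t* = √840 = 28.98 min.

28.98 min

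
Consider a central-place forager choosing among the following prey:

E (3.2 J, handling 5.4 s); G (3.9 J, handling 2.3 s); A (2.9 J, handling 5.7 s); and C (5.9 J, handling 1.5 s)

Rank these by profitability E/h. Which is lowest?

A

In descending order of E/h:
C: 5.9/1.5 = 3.93 J/s
G: 3.9/2.3 = 1.7 J/s
E: 3.2/5.4 = 0.593 J/s
A: 2.9/5.7 = 0.509 J/s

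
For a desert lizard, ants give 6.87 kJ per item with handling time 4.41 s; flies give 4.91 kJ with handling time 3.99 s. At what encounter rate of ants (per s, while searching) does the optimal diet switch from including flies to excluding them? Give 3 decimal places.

0.853 per s

At the threshold, the rate on ants alone equals the profitability of flies: λ·6.87/(1 + λ·4.41) = 4.91/3.99 = 1.231.
Rearranging, λ(6.87 − 1.231×4.41) = 1.231, so λ = 1.231/1.443 = 0.8527 per s.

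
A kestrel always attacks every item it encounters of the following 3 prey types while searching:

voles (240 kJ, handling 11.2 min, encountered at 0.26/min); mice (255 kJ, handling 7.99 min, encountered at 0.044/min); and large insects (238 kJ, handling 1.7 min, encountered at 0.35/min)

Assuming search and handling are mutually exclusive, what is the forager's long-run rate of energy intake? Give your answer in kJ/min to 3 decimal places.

R = Σλ_iE_i / (1 + Σλ_ih_i)
Numerator: 0.26×240 + 0.044×255 + 0.35×238 = 156.9
Denominator: 1 + 0.26×11.2 + 0.044×7.99 + 0.35×1.7 = 4.859
R = 156.9/4.859 = 32.3 kJ/min

32.298 kJ/min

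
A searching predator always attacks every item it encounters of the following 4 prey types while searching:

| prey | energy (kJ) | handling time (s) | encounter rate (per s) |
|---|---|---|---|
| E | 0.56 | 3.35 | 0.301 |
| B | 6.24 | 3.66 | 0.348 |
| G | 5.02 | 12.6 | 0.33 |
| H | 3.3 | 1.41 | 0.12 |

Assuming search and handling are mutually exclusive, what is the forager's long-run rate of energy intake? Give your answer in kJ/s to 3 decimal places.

R = (0.301×0.56 + 0.348×6.24 + 0.33×5.02 + 0.12×3.3) / (1 + 0.301×3.35 + 0.348×3.66 + 0.33×12.6 + 0.12×1.41) = 4.393/7.609 = 0.5773 kJ/s.

0.577 kJ/s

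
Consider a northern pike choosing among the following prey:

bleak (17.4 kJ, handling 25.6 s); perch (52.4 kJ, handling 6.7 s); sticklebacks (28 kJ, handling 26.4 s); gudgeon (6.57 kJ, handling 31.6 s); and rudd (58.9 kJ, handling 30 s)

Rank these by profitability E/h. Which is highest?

In descending order of E/h:
perch: 52.4/6.7 = 7.82 kJ/s
rudd: 58.9/30 = 1.96 kJ/s
sticklebacks: 28/26.4 = 1.06 kJ/s
bleak: 17.4/25.6 = 0.68 kJ/s
gudgeon: 6.57/31.6 = 0.208 kJ/s

perch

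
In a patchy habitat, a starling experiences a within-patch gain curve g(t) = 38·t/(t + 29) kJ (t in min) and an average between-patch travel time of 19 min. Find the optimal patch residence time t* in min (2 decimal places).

23.47 min

Optimal t* satisfies g'(t*) = g(t*)/(T + t*).
g'(t) = 38·29/(t + 29)². Setting 38·29/(t+29)² = 38t/[(t+29)(19+t)] gives 29(19+t) = t(t+29), so t² = 29×19 = 551.
t* = √551 = 23.47 min.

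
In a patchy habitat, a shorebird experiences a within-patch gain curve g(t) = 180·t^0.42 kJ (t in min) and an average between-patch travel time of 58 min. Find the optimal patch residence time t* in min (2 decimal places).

By the marginal value theorem, leave when the instantaneous gain rate g'(t) equals the habitat-wide average g(t)/(T + t).
g'(t) = 0.42·180·t^-0.58. Setting 0.42·180·t^-0.58 = 180·t^0.42/(58+t) gives 0.42(58+t) = t, so 0.58·t = 0.42×58.
t* = 0.42×58/0.58 = 42 min.

42.00 min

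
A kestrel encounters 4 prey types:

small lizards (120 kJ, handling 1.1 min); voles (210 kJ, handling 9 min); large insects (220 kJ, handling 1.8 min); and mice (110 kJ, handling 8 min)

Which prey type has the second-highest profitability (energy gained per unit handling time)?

small lizards

In descending order of E/h:
large insects: 220/1.8 = 122 kJ/min
small lizards: 120/1.1 = 109 kJ/min
voles: 210/9 = 23.3 kJ/min
mice: 110/8 = 13.8 kJ/min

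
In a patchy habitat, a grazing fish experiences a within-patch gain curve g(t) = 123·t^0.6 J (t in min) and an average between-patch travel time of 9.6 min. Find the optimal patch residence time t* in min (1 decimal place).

14.4 min

Optimal t* satisfies g'(t*) = g(t*)/(T + t*).
g'(t) = 0.6·123·t^-0.4. Setting 0.6·123·t^-0.4 = 123·t^0.6/(9.6+t) gives 0.6(9.6+t) = t, so 0.40·t = 0.6×9.6.
t* = 0.6×9.6/0.40 = 14.4 min.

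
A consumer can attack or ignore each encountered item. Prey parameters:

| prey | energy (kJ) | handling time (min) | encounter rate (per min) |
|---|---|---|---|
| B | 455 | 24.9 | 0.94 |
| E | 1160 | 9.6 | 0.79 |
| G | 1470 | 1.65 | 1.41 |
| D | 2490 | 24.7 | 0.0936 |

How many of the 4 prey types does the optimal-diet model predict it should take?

E/h in descending order: G 891, E 121, D 101, B 18.3 kJ/min. The optimal diet is the largest prefix of this list for which every included type satisfies E_i/h_i > R on the types above it.
Rate on top 1: 623.1. E: 121 < 623.1 → exclude; stop.
Optimal diet: G — 1 of 4 types.

1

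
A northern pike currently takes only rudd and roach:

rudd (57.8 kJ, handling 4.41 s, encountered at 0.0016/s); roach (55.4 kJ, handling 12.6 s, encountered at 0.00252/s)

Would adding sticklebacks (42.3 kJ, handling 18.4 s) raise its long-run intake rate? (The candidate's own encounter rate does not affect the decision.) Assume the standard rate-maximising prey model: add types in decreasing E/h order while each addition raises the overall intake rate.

Yes

On rudd and roach alone, R = ΣλE/(1+Σλh) = 0.2321/1.039 = 0.2234 kJ/s.
Profitability of sticklebacks: 42.3/18.4 = 2.299 kJ/s.
Since 2.299 > R, including sticklebacks increases the long-run rate.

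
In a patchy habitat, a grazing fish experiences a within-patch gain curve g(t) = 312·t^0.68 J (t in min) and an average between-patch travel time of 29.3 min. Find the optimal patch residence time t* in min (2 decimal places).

By the marginal value theorem, leave when the instantaneous gain rate g'(t) equals the habitat-wide average g(t)/(T + t).
g'(t) = 0.68·312·t^-0.32. Setting 0.68·312·t^-0.32 = 312·t^0.68/(29.3+t) gives 0.68(29.3+t) = t, so 0.32·t = 0.68×29.3.
t* = 0.68×29.3/0.32 = 62.26 min.

62.26 min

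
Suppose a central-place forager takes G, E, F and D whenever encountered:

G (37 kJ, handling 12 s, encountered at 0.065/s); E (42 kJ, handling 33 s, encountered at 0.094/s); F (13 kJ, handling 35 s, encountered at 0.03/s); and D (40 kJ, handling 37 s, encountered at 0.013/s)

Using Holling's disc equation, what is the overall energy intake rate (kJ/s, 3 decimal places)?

1.133 kJ/s

R = (0.065×37 + 0.094×42 + 0.03×13 + 0.013×40) / (1 + 0.065×12 + 0.094×33 + 0.03×35 + 0.013×37) = 7.263/6.413 = 1.133 kJ/s.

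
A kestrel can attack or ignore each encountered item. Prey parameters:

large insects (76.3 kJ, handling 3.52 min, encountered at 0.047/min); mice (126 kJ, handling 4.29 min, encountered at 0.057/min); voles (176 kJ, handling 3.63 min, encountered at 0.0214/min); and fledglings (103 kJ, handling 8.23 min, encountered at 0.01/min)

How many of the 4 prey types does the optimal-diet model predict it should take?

Profitabilities (E/h, kJ/min): voles 48.5, mice 29.4, large insects 21.7, fledglings 12.5. Add prey in this order while the next type's profitability exceeds the intake rate on those already taken.
Rate on top 1: 3.495. mice: 29.4 > 3.495 → include.
Rate on top 2: 8.28. large insects: 21.7 > 8.28 → include.
Rate on top 3: 9.77. fledglings: 12.5 > 9.77 → include.
Optimal diet: voles, mice, large insects, fledglings — 4 of 4 types.

4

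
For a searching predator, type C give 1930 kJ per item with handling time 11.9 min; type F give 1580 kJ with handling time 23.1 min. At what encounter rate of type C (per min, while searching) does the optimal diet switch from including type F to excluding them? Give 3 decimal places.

0.061 per min

Drop type F once their profitability E₂/h₂ falls below the rate achievable on type C alone: E₂/h₂ = λE₁/(1 + λh₁).
Solve for λ: λE₁h₂ = E₂(1 + λh₁) → λ(E₁h₂ − E₂h₁) = E₂ → λ = E₂/(E₁h₂ − E₂h₁).
λ = 1580/(1930×23.1 − 1580×11.9) = 1580/2.578e+04 = 0.06129 per min.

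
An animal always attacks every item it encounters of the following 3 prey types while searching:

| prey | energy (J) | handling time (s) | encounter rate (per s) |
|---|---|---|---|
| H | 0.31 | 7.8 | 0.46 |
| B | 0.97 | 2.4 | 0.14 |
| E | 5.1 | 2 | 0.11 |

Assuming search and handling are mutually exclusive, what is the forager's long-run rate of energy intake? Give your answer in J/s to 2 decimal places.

Energy encountered per unit search time: 0.46×0.31 + 0.14×0.97 + 0.11×5.1 = 0.8394 J/s.
Handling time per unit search time: 0.46×7.8 + 0.14×2.4 + 0.11×2 = 4.144.
Rate = 0.8394/(1 + 4.144) = 0.1632 J/s.

0.16 J/s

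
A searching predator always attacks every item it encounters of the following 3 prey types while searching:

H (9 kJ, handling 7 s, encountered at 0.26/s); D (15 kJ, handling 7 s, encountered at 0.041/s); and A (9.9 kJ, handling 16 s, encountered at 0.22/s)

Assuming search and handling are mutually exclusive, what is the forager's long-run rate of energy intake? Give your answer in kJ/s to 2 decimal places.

R = (0.26×9 + 0.041×15 + 0.22×9.9) / (1 + 0.26×7 + 0.041×7 + 0.22×16) = 5.133/6.627 = 0.7746 kJ/s.

0.77 kJ/s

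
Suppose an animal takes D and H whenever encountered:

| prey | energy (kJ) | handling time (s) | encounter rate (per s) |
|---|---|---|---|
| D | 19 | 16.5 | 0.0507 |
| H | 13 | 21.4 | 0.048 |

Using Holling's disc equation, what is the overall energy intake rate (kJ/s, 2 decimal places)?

R = (0.0507×19 + 0.048×13) / (1 + 0.0507×16.5 + 0.048×21.4) = 1.587/2.864 = 0.5543 kJ/s.

0.55 kJ/s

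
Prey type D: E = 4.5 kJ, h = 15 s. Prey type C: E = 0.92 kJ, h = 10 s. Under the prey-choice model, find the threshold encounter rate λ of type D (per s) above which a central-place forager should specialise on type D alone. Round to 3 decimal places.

0.029 per s

At the threshold, the rate on type D alone equals the profitability of type C: λ·4.5/(1 + λ·15) = 0.92/10 = 0.092.
Rearranging, λ(4.5 − 0.092×15) = 0.092, so λ = 0.092/3.12 = 0.02949 per s.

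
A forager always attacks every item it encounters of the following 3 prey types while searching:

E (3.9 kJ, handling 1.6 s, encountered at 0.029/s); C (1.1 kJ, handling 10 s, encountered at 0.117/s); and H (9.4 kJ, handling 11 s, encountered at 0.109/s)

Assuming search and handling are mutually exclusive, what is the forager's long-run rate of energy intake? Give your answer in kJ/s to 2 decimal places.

R = (0.029×3.9 + 0.117×1.1 + 0.109×9.4) / (1 + 0.029×1.6 + 0.117×10 + 0.109×11) = 1.266/3.415 = 0.3708 kJ/s.

0.37 kJ/s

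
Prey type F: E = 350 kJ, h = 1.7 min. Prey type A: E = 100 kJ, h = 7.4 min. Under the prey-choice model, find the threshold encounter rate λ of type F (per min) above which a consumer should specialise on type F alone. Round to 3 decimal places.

Drop type A once their profitability E₂/h₂ falls below the rate achievable on type F alone: E₂/h₂ = λE₁/(1 + λh₁).
Solve for λ: λE₁h₂ = E₂(1 + λh₁) → λ(E₁h₂ − E₂h₁) = E₂ → λ = E₂/(E₁h₂ − E₂h₁).
λ = 100/(350×7.4 − 100×1.7) = 100/2420 = 0.04132 per min.

0.041 per min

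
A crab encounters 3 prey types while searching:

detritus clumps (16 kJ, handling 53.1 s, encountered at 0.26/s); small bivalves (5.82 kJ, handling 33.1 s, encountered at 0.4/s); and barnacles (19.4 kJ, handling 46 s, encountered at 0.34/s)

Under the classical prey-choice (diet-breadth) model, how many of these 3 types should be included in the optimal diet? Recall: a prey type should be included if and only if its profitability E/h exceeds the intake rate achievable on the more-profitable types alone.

1

Rank by E/h (kJ/s): barnacles 0.422, detritus clumps 0.301, small bivalves 0.176. Include each in turn until the next type's E/h falls below the running intake rate.
Rate on top 1: 0.3964. detritus clumps: 0.301 < 0.3964 → exclude; stop.
Optimal diet: barnacles — 1 of 3 types.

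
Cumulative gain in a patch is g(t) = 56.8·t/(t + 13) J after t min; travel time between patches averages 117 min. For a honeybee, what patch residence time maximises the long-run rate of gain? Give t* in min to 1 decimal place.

39.0 min

Optimal t* satisfies g'(t*) = g(t*)/(T + t*).
g'(t) = 56.8·13/(t + 13)². Setting 56.8·13/(t+13)² = 56.8t/[(t+13)(117+t)] gives 13(117+t) = t(t+13), so t² = 13×117 = 1521.
t* = √1521 = 39 min.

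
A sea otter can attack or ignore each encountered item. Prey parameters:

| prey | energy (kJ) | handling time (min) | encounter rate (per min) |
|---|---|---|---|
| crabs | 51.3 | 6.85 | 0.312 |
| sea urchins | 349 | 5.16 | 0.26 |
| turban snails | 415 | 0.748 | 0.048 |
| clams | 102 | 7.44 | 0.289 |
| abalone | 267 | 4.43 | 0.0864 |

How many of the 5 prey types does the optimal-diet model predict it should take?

Rank by E/h (kJ/min): turban snails 555, sea urchins 67.6, abalone 60.3, clams 13.7, crabs 7.49. Include each in turn until the next type's E/h falls below the running intake rate.
Rate on top 1: 19.23. sea urchins: 67.6 > 19.23 → include.
Rate on top 2: 46.54. abalone: 60.3 > 46.54 → include.
Rate on top 3: 48.45. clams: 13.7 < 48.45 → exclude; stop.
Optimal diet: turban snails, sea urchins, abalone — 3 of 5 types.

3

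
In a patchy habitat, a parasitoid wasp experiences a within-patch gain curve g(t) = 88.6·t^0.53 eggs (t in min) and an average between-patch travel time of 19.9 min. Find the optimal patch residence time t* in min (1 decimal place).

22.4 min

Maximise g(t)/(T+t): set derivative to zero → g'(t)(T+t) = g(t).
g'(t) = 0.53·88.6·t^-0.47. Setting 0.53·88.6·t^-0.47 = 88.6·t^0.53/(19.9+t) gives 0.53(19.9+t) = t, so 0.47·t = 0.53×19.9.
t* = 0.53×19.9/0.47 = 22.44 min.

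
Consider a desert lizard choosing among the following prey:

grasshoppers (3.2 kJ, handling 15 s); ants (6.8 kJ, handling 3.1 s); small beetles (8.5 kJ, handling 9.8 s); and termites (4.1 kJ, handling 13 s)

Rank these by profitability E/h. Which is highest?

In descending order of E/h:
ants: 6.8/3.1 = 2.19 kJ/s
small beetles: 8.5/9.8 = 0.867 kJ/s
termites: 4.1/13 = 0.315 kJ/s
grasshoppers: 3.2/15 = 0.213 kJ/s

ants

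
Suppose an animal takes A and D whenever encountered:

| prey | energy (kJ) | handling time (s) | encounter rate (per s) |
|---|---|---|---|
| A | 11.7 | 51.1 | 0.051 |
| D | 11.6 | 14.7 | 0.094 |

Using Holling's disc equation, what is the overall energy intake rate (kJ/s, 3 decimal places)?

0.338 kJ/s

R = Σλ_iE_i / (1 + Σλ_ih_i)
Numerator: 0.051×11.7 + 0.094×11.6 = 1.687
Denominator: 1 + 0.051×51.1 + 0.094×14.7 = 4.988
R = 1.687/4.988 = 0.3382 kJ/s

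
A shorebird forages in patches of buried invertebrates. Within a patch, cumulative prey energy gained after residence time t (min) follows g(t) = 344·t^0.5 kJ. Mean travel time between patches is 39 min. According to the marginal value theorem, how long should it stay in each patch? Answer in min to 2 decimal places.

By the marginal value theorem, leave when the instantaneous gain rate g'(t) equals the habitat-wide average g(t)/(T + t).
g'(t) = 0.5·344·t^-0.5. Setting 0.5·344·t^-0.5 = 344·t^0.5/(39+t) gives 0.5(39+t) = t, so 0.50·t = 0.5×39.
t* = 0.5×39/0.50 = 39 min.

39.00 min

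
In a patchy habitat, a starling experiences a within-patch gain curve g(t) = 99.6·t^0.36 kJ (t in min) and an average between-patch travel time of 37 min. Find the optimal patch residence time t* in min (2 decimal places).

20.81 min

By the marginal value theorem, leave when the instantaneous gain rate g'(t) equals the habitat-wide average g(t)/(T + t).
g'(t) = 0.36·99.6·t^-0.64. Setting 0.36·99.6·t^-0.64 = 99.6·t^0.36/(37+t) gives 0.36(37+t) = t, so 0.64·t = 0.36×37.
t* = 0.36×37/0.64 = 20.81 min.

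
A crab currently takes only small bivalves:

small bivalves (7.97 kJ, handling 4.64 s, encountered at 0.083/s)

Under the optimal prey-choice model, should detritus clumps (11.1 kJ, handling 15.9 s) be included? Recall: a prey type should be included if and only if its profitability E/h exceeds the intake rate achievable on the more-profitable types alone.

Yes

Intake rate on the current diet: R = (0.083×7.97) / (1 + 0.083×4.64) = 0.6615/1.385 = 0.4776 kJ/s.
detritus clumps: E/h = 11.1/15.9 = 0.6981 kJ/s.
Since 0.6981 > R, including detritus clumps increases the long-run rate.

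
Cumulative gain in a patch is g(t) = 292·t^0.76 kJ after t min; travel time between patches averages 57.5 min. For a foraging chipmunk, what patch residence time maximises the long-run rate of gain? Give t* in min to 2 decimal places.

182.08 min

By the marginal value theorem, leave when the instantaneous gain rate g'(t) equals the habitat-wide average g(t)/(T + t).
g'(t) = 0.76·292·t^-0.24. Setting 0.76·292·t^-0.24 = 292·t^0.76/(57.5+t) gives 0.76(57.5+t) = t, so 0.24·t = 0.76×57.5.
t* = 0.76×57.5/0.24 = 182.1 min.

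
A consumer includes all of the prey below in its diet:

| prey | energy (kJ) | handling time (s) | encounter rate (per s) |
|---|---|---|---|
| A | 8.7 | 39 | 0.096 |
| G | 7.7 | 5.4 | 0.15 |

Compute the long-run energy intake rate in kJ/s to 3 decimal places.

0.358 kJ/s

R = Σλ_iE_i / (1 + Σλ_ih_i)
Numerator: 0.096×8.7 + 0.15×7.7 = 1.99
Denominator: 1 + 0.096×39 + 0.15×5.4 = 5.554
R = 1.99/5.554 = 0.3583 kJ/s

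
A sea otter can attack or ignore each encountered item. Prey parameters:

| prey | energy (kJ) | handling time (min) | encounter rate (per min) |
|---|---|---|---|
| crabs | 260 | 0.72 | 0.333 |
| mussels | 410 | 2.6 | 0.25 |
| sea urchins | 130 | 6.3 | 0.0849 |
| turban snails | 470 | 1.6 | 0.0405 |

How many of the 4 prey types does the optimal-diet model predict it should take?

Rank by E/h (kJ/min): crabs 361, turban snails 294, mussels 158, sea urchins 20.6. Include each in turn until the next type's E/h falls below the running intake rate.
Rate on top 1: 69.84. turban snails: 294 > 69.84 → include.
Rate on top 2: 80.96. mussels: 158 > 80.96 → include.
Rate on top 3: 106.5. sea urchins: 20.6 < 106.5 → exclude; stop.
Optimal diet: crabs, turban snails, mussels — 3 of 4 types.

3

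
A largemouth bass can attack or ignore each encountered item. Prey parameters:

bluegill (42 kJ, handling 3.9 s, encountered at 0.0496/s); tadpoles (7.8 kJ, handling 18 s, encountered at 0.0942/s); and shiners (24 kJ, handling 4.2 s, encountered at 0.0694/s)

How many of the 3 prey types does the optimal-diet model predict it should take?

2

Rank by E/h (kJ/s): bluegill 10.8, shiners 5.71, tadpoles 0.433. Include each in turn until the next type's E/h falls below the running intake rate.
Rate on top 1: 1.746. shiners: 5.71 > 1.746 → include.
Rate on top 2: 2.525. tadpoles: 0.433 < 2.525 → exclude; stop.
Optimal diet: bluegill, shiners — 2 of 3 types.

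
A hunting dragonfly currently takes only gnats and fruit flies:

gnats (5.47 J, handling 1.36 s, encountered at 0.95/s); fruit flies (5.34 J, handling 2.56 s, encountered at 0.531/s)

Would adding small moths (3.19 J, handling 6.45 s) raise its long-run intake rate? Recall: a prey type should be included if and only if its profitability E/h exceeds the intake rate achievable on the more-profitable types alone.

Current rate: (0.95×5.47 + 0.531×5.34)/(1 + 0.95×1.36 + 0.531×2.56) = 2.2 J/s.
Profitability of small moths: 3.19/6.45 = 0.4946 J/s.
Since 0.4946 < R, time spent handling small moths is better spent searching.

No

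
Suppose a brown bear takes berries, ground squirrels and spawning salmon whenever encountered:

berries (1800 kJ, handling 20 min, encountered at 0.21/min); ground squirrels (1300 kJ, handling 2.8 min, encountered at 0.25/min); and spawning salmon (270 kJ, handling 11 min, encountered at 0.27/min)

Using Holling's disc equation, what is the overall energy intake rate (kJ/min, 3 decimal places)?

87.475 kJ/min

R = (0.21×1800 + 0.25×1300 + 0.27×270) / (1 + 0.21×20 + 0.25×2.8 + 0.27×11) = 775.9/8.87 = 87.47 kJ/min.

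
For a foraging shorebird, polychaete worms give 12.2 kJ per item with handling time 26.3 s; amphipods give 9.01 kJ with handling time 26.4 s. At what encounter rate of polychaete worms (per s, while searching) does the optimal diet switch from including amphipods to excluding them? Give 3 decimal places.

Drop amphipods once their profitability E₂/h₂ falls below the rate achievable on polychaete worms alone: E₂/h₂ = λE₁/(1 + λh₁).
Solve for λ: λE₁h₂ = E₂(1 + λh₁) → λ(E₁h₂ − E₂h₁) = E₂ → λ = E₂/(E₁h₂ − E₂h₁).
λ = 9.01/(12.2×26.4 − 9.01×26.3) = 9.01/85.12 = 0.1059 per s.

0.106 per s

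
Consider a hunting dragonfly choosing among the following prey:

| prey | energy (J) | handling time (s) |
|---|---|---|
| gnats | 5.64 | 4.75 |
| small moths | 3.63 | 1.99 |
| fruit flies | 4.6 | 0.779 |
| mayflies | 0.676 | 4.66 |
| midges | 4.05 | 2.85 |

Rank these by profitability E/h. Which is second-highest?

small moths

In descending order of E/h:
fruit flies: 4.6/0.779 = 5.91 J/s
small moths: 3.63/1.99 = 1.82 J/s
midges: 4.05/2.85 = 1.42 J/s
gnats: 5.64/4.75 = 1.19 J/s
mayflies: 0.676/4.66 = 0.145 J/s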